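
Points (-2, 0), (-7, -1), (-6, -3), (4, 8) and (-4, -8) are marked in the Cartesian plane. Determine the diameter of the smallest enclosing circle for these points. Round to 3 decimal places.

The farthest pair is (4, 8)–(-4, -8) with squared distance 320. The circle on this segment as diameter has centre (0, 0) and r² = 320/4 = 80.
Check (-2, 0): distance² to centre = 4 ≤ 80, so it lies inside.
All remaining points lie in this disk, and no smaller disk contains both endpoints, so this is the minimum enclosing circle.
Diameter = 2r = 2√80 ≈ 17.889.

17.889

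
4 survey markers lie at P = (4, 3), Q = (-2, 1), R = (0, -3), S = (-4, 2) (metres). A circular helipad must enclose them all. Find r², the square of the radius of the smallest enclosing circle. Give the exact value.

The minimum enclosing circle of a finite set is fixed by two of the points (as a diameter) or three (as a circumcircle).
The minimum enclosing circle is determined by three boundary points: P, R, S.
Their circumcentre is (7/44, 27/22) with r² = 34645/1936.
The farthest remaining point Q is at distance² 9125/1936 ≤ 34645/1936.

34645/1936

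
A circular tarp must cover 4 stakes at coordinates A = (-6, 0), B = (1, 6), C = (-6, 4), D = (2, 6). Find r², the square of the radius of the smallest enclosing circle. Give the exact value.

By Welzl's lemma the MEC is supported by two points (diametrically opposite) or three points (on a circumcircle).
The farthest pair is A–D with squared distance 100. The circle on this segment as diameter has centre (-2, 3) and r² = 100/4 = 25.
Check B: distance² to centre = 18 ≤ 25, so it lies inside.
All remaining points lie in this disk, and no smaller disk contains both endpoints, so this is the minimum enclosing circle.

25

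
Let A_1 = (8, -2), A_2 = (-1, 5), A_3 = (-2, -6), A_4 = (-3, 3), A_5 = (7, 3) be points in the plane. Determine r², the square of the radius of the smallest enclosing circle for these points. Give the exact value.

The minimum enclosing circle is determined by three boundary points: A_2, A_3, A_5.
Their circumcentre is (1.8, -0.8) with r² = 41.48.
The farthest remaining point A_1 is at distance² 39.88 ≤ 41.48.

41.48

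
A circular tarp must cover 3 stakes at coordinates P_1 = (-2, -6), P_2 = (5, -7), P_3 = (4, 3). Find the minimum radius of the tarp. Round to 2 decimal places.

Side lengths²: P_1P_2² = 50, P_1P_3² = 117, P_2P_3² = 101.
Since P_1P_3² = 117 < 101 + 50 = 151, the triangle is acute, so the smallest enclosing circle is the circumcircle.
Circumcentre = (97/46, -103/46), r² = 32825/1058.
r = √(32825/1058) ≈ 5.57.

5.57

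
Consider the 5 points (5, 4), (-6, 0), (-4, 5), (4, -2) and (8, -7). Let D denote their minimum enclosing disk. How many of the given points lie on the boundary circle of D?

2

By Welzl's lemma the MEC is supported by two points (diametrically opposite) or three points (on a circumcircle).
The farthest pair is (-4, 5)–(8, -7) with squared distance 288. The circle on this segment as diameter has centre (2, -1) and r² = 288/4 = 72.
Check (5, 4): distance² to centre = 34 ≤ 72, so it lies inside.
All remaining points lie in this disk, and no smaller disk contains both endpoints, so this is the minimum enclosing circle.
The points at distance exactly r from the centre are (-4, 5), (8, -7) — 2 points.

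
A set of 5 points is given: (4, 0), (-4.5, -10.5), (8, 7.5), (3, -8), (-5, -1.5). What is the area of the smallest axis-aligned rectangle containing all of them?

x ranges over [-5, 8], width 13.
y ranges over [-10.5, 7.5], height 18.
Area = 13 × 18 = 234.

234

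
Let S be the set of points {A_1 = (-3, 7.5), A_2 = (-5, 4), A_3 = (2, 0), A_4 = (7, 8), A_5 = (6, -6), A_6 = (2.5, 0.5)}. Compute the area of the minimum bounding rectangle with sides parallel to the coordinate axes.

x ranges over [-5, 7], width 12.
y ranges over [-6, 8], height 14.
Area = 12 × 14 = 168.

168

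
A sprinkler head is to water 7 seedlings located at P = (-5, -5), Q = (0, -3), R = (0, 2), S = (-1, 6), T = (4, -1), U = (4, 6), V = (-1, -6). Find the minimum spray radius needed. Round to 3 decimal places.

7.106

The farthest pair is P–U with squared distance 202. The circle on this segment as diameter has centre (-0.5, 0.5) and r² = 202/4 = 50.5.
Check Q: distance² to centre = 12.5 ≤ 50.5, so it lies inside.
All remaining points lie in this disk, and no smaller disk contains both endpoints, so this is the minimum enclosing circle.
r = √(50.5) ≈ 7.106.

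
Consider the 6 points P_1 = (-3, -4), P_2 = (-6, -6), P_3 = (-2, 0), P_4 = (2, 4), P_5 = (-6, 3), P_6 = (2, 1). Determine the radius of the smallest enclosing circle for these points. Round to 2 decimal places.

A smallest enclosing disk is always determined by at most three of the input points on its boundary.
The farthest pair is P_2–P_4 with squared distance 164. The circle on this segment as diameter has centre (-2, -1) and r² = 164/4 = 41.
Check P_1: distance² to centre = 10 ≤ 41, so it lies inside.
All remaining points lie in this disk, and no smaller disk contains both endpoints, so this is the minimum enclosing circle.
r = √41 ≈ 6.40.

6.40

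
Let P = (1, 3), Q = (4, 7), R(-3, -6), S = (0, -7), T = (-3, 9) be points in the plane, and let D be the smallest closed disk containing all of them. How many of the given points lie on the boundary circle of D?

The farthest pair is S–T with squared distance 265. The circle on this segment as diameter has centre (-1.5, 1) and r² = 265/4 = 66.25.
Check P: distance² to centre = 10.25 ≤ 66.25, so it lies inside.
All remaining points lie in this disk, and no smaller disk contains both endpoints, so this is the minimum enclosing circle.
The points at distance exactly r from the centre are Q, S, T — 3 points.

3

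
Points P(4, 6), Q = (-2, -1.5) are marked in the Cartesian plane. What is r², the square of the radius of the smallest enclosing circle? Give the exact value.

23.0625

The smallest circle enclosing two points has them as diameter endpoints.
Centre = midpoint = (1, 2.25); r² = |PQ|²/4 = 92.25/4 = 23.0625.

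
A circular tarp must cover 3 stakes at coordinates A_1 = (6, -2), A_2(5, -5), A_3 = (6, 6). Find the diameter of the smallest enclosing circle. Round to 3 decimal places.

Side lengths²: A_1A_2² = 10, A_1A_3² = 64, A_2A_3² = 122.
Since A_2A_3² = 122 ≥ 64 + 10 = 74, the angle opposite A_2A_3 is not acute, so the smallest enclosing circle has A_2A_3 as diameter.
Centre = midpoint of A_2A_3 = (5.5, 0.5), r² = 122/4 = 30.5.
Diameter = 2r = 2√(30.5) ≈ 11.045.

11.045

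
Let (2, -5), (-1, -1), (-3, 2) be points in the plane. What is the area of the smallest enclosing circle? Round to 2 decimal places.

Call the three points A, B, C in the order given.
Side lengths²: AB² = 25, AC² = 74, BC² = 13.
Since AC² = 74 ≥ 25 + 13 = 38, the angle opposite AC is not acute, so the smallest enclosing circle has AC as diameter.
Centre = midpoint of AC = (-0.5, -1.5), r² = 74/4 = 18.5.
Area = π·r² = π·18.5 ≈ 58.12.

58.12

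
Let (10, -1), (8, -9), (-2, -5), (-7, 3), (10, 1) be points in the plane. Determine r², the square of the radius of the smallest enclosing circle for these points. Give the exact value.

The minimum enclosing circle is determined by three boundary points: (8, -9), (-7, 3), (10, 1).
Their circumcentre is (57/58, -139/58) with r² = 156169/1682.
The farthest remaining point (10, -1) is at distance² 140045/1682 ≤ 156169/1682.

156169/1682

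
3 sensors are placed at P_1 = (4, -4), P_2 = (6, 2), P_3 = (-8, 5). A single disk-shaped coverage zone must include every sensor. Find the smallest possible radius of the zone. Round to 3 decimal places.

7.546

Side lengths²: P_1P_2² = 40, P_1P_3² = 225, P_2P_3² = 205.
Since P_1P_3² = 225 < 205 + 40 = 245, the triangle is acute, so the smallest enclosing circle is the circumcircle.
Circumcentre = (-1.5, 7/6), r² = 1025/18.
r = √(1025/18) ≈ 7.546.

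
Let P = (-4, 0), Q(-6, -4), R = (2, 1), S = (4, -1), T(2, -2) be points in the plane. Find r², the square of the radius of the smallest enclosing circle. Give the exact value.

A smallest enclosing disk is always determined by at most three of the input points on its boundary.
The farthest pair is Q–S with squared distance 109. The circle on this segment as diameter has centre (-1, -2.5) and r² = 109/4 = 27.25.
Check P: distance² to centre = 15.25 ≤ 27.25, so it lies inside.
All remaining points lie in this disk, and no smaller disk contains both endpoints, so this is the minimum enclosing circle.

27.25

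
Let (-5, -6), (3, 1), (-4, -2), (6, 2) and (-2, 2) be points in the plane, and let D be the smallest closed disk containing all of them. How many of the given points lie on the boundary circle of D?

2

By Welzl's lemma the MEC is supported by two points (diametrically opposite) or three points (on a circumcircle).
The farthest pair is (-5, -6)–(6, 2) with squared distance 185. The circle on this segment as diameter has centre (0.5, -2) and r² = 185/4 = 46.25.
Check (3, 1): distance² to centre = 15.25 ≤ 46.25, so it lies inside.
All remaining points lie in this disk, and no smaller disk contains both endpoints, so this is the minimum enclosing circle.
The points at distance exactly r from the centre are (-5, -6), (6, 2) — 2 points.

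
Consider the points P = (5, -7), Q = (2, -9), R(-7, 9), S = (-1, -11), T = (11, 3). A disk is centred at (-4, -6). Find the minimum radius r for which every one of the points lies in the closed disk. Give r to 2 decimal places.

17.49

The required radius is the distance from (-4, -6) to the farthest point.
Squared distances: 82, 45, 234, 34, 306.
Maximum is 306, attained at T.
r = √306 ≈ 17.49.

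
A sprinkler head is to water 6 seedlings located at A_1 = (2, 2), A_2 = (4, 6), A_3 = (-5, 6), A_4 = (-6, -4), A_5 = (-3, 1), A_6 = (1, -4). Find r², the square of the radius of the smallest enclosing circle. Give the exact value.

By Welzl's lemma the MEC is supported by two points (diametrically opposite) or three points (on a circumcircle).
The farthest pair is A_2–A_4 with squared distance 200. The circle on this segment as diameter has centre (-1, 1) and r² = 200/4 = 50.
Check A_1: distance² to centre = 10 ≤ 50, so it lies inside.
All remaining points lie in this disk, and no smaller disk contains both endpoints, so this is the minimum enclosing circle.

50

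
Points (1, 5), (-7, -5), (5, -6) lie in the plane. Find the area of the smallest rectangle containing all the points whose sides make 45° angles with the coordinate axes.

135

In coordinates u = x + y, v = x − y the rectangle is axis-aligned; the map (x,y)→(u,v) scales areas by 2.
u-values: 6, -12, -1; range = 6 − (-12) = 18.
v-values: -4, -2, 11; range = 11 − (-4) = 15.
Area = (18 × 15) / 2 = 135.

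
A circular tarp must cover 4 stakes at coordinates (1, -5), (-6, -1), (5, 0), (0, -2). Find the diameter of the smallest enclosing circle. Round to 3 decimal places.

A smallest enclosing disk is always determined by at most three of the input points on its boundary.
The farthest pair is (-6, -1)–(5, 0) with squared distance 122. The circle on this segment as diameter has centre (-0.5, -0.5) and r² = 122/4 = 30.5.
Check (1, -5): distance² to centre = 22.5 ≤ 30.5, so it lies inside.
All remaining points lie in this disk, and no smaller disk contains both endpoints, so this is the minimum enclosing circle.
Diameter = 2r = 2√(30.5) ≈ 11.045.

11.045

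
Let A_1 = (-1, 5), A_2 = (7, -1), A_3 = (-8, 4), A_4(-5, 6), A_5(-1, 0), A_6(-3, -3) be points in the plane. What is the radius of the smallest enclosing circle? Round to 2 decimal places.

7.91

The minimum enclosing circle of a finite set is fixed by two of the points (as a diameter) or three (as a circumcircle).
The farthest pair is A_2–A_3 with squared distance 250. The circle on this segment as diameter has centre (-0.5, 1.5) and r² = 250/4 = 62.5.
Check A_1: distance² to centre = 12.5 ≤ 62.5, so it lies inside.
All remaining points lie in this disk, and no smaller disk contains both endpoints, so this is the minimum enclosing circle.
r = √(62.5) ≈ 7.91.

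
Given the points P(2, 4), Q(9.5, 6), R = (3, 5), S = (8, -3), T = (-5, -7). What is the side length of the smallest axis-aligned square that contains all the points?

14.5

The bounding box has width 14.5 and height 13.
An axis-aligned square enclosing the set must have side ≥ max(width, height).
So the minimum side is max(14.5, 13) = 14.5.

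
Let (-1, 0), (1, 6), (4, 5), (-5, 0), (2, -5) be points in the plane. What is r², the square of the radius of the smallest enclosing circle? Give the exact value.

By Welzl's lemma the MEC is supported by two points (diametrically opposite) or three points (on a circumcircle).
The minimum enclosing circle is determined by three boundary points: (4, 5), (-5, 0), (2, -5).
Their circumcentre is (0.625, 0.475) with r² = 31.86625.
The farthest remaining point (1, 6) is at distance² 30.66625 ≤ 31.86625.

31.86625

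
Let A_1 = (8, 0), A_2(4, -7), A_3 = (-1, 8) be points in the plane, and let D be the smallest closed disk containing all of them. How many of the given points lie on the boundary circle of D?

2

Side lengths²: A_1A_2² = 65, A_1A_3² = 145, A_2A_3² = 250.
Since A_2A_3² = 250 ≥ 145 + 65 = 210, the angle opposite A_2A_3 is not acute, so the smallest enclosing circle has A_2A_3 as diameter.
Centre = midpoint of A_2A_3 = (1.5, 0.5), r² = 250/4 = 62.5.
The points at distance exactly r from the centre are A_2, A_3 — 2 points.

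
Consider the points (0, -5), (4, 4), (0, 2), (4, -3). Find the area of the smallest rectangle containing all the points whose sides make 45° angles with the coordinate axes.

In coordinates u = x + y, v = x − y the rectangle is axis-aligned; the map (x,y)→(u,v) scales areas by 2.
u-values: -5, 8, 2, 1; range = 8 − (-5) = 13.
v-values: 5, 0, -2, 7; range = 7 − (-2) = 9.
Area = (13 × 9) / 2 = 58.5.

58.5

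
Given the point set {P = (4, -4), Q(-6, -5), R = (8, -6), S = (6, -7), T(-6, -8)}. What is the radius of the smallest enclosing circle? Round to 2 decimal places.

The minimum enclosing circle of a finite set is fixed by two of the points (as a diameter) or three (as a circumcircle).
The minimum enclosing circle is determined by three boundary points: Q, R, T.
Their circumcentre is (13/14, -6.5) with r² = 4925/98.
The farthest remaining point S is at distance² 2545/98 ≤ 4925/98.
r = √(4925/98) ≈ 7.09.

7.09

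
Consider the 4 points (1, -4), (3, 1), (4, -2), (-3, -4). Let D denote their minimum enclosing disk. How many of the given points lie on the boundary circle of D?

3

A smallest enclosing disk is always determined by at most three of the input points on its boundary.
The minimum enclosing circle is determined by three boundary points: (3, 1), (4, -2), (-3, -4).
Their circumcentre is (5/46, -75/46) with r² = 16165/1058.
The farthest remaining point (1, -4) is at distance² 6781/1058 ≤ 16165/1058.
The points at distance exactly r from the centre are (3, 1), (4, -2), (-3, -4) — 3 points.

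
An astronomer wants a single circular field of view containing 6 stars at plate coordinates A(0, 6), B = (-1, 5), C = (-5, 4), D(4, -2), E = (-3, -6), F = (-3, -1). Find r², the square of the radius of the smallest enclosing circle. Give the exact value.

The farthest pair is A–E with squared distance 153. The circle on this segment as diameter has centre (-1.5, 0) and r² = 153/4 = 38.25.
Check B: distance² to centre = 25.25 ≤ 38.25, so it lies inside.
All remaining points lie in this disk, and no smaller disk contains both endpoints, so this is the minimum enclosing circle.

38.25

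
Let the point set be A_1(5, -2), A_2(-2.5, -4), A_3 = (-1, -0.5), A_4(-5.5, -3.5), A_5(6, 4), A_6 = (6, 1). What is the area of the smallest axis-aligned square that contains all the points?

132.25

The bounding box has width 11.5 and height 8.
An axis-aligned square enclosing the set must have side ≥ max(width, height).
So the minimum side is max(11.5, 8) = 11.5.
Area = 11.5² = 132.25.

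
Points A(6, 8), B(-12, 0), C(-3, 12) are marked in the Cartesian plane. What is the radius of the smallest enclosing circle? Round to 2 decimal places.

9.85

Side lengths²: AB² = 388, AC² = 97, BC² = 225.
Since AB² = 388 ≥ 225 + 97 = 322, the angle opposite AB is not acute, so the smallest enclosing circle has AB as diameter.
Centre = midpoint of AB = (-3, 4), r² = 388/4 = 97.
r = √97 ≈ 9.85.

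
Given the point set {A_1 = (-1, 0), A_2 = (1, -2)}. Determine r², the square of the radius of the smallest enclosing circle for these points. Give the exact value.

The smallest circle enclosing two points has them as diameter endpoints.
Centre = midpoint = (0, -1); r² = |A_1A_2|²/4 = 8/4 = 2.

2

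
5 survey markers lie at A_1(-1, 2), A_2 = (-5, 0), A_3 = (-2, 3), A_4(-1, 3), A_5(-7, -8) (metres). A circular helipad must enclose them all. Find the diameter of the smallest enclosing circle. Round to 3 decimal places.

The minimum enclosing circle of a finite set is fixed by two of the points (as a diameter) or three (as a circumcircle).
The farthest pair is A_4–A_5 with squared distance 157. The circle on this segment as diameter has centre (-4, -2.5) and r² = 157/4 = 39.25.
Check A_1: distance² to centre = 29.25 ≤ 39.25, so it lies inside.
All remaining points lie in this disk, and no smaller disk contains both endpoints, so this is the minimum enclosing circle.
Diameter = 2r = 2√(39.25) ≈ 12.530.

12.530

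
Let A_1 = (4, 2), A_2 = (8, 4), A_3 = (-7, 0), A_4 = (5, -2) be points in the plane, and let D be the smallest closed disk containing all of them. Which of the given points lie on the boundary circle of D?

A_2, A_3

The minimum enclosing circle of a finite set is fixed by two of the points (as a diameter) or three (as a circumcircle).
The farthest pair is A_2–A_3 with squared distance 241. The circle on this segment as diameter has centre (0.5, 2) and r² = 241/4 = 60.25.
Check A_1: distance² to centre = 12.25 ≤ 60.25, so it lies inside.
All remaining points lie in this disk, and no smaller disk contains both endpoints, so this is the minimum enclosing circle.
The points at distance exactly r from the centre are A_2, A_3 — 2 points.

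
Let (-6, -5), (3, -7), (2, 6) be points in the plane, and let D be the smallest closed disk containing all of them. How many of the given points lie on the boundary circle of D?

3

Call the three points A, B, C in the order given.
Side lengths²: AB² = 85, AC² = 185, BC² = 170.
Since AC² = 185 < 170 + 85 = 255, the triangle is acute, so the smallest enclosing circle is the circumcircle.
Circumcentre = (-15/46, -33/46), r² = 53465/1058.
The points at distance exactly r from the centre are (-6, -5), (3, -7), (2, 6) — 3 points.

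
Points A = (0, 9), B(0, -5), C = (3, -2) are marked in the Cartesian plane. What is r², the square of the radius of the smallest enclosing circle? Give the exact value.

Side lengths²: AB² = 196, AC² = 130, BC² = 18.
Since AB² = 196 ≥ 130 + 18 = 148, the angle opposite AB is not acute, so the smallest enclosing circle has AB as diameter.
Centre = midpoint of AB = (0, 2), r² = 196/4 = 49.

49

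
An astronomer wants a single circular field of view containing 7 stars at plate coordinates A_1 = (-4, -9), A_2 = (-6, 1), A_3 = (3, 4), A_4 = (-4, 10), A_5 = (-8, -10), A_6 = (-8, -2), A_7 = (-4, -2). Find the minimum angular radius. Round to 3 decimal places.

10.198

A smallest enclosing disk is always determined by at most three of the input points on its boundary.
The farthest pair is A_4–A_5 with squared distance 416. The circle on this segment as diameter has centre (-6, 0) and r² = 416/4 = 104.
Check A_1: distance² to centre = 85 ≤ 104, so it lies inside.
All remaining points lie in this disk, and no smaller disk contains both endpoints, so this is the minimum enclosing circle.
r = √104 ≈ 10.198.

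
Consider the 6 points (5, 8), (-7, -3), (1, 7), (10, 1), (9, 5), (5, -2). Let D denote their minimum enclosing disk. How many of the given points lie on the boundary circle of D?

3

By Welzl's lemma the MEC is supported by two points (diametrically opposite) or three points (on a circumcircle).
The minimum enclosing circle is determined by three boundary points: (-7, -3), (10, 1), (9, 5).
Their circumcentre is (19/18, 8/9) with r² = 25925/324.
The farthest remaining point (5, 8) is at distance² 21425/324 ≤ 25925/324.
The points at distance exactly r from the centre are (-7, -3), (10, 1), (9, 5) — 3 points.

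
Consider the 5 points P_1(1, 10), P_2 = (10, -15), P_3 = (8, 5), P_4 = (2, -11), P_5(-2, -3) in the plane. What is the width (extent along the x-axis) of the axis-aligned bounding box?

12

max x = 10, min x = -2, so width = 12.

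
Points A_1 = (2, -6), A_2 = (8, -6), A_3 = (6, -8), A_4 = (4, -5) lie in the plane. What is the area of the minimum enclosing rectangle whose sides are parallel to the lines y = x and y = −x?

18

In coordinates u = x + y, v = x − y the rectangle is axis-aligned; the map (x,y)→(u,v) scales areas by 2.
u-values: -4, 2, -2, -1; range = 2 − (-4) = 6.
v-values: 8, 14, 14, 9; range = 14 − 8 = 6.
Area = (6 × 6) / 2 = 18.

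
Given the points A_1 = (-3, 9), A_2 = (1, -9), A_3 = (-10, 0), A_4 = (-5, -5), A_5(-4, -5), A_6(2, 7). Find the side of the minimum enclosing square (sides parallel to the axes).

The bounding box has width 12 and height 18.
An axis-aligned square enclosing the set must have side ≥ max(width, height).
So the minimum side is max(12, 18) = 18.

18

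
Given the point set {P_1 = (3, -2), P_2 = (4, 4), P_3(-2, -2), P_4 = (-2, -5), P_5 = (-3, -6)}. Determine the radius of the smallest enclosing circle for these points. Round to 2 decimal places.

A smallest enclosing disk is always determined by at most three of the input points on its boundary.
The farthest pair is P_2–P_5 with squared distance 149. The circle on this segment as diameter has centre (0.5, -1) and r² = 149/4 = 37.25.
Check P_1: distance² to centre = 7.25 ≤ 37.25, so it lies inside.
All remaining points lie in this disk, and no smaller disk contains both endpoints, so this is the minimum enclosing circle.
r = √(37.25) ≈ 6.10.

6.10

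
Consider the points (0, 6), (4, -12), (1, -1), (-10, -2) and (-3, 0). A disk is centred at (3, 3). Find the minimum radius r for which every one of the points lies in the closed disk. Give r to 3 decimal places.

The required radius is the distance from (3, 3) to the farthest point.
Squared distances: 18, 226, 20, 194, 45.
Maximum is 226, attained at (4, -12).
r = √226 ≈ 15.033.

15.033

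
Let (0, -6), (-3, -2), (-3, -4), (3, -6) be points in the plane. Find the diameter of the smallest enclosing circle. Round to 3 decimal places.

7.211

The farthest pair is (-3, -2)–(3, -6) with squared distance 52. The circle on this segment as diameter has centre (0, -4) and r² = 52/4 = 13.
Check (0, -6): distance² to centre = 4 ≤ 13, so it lies inside.
All remaining points lie in this disk, and no smaller disk contains both endpoints, so this is the minimum enclosing circle.
Diameter = 2r = 2√13 ≈ 7.211.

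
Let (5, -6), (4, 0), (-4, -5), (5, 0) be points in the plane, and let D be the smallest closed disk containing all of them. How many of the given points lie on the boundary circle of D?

3

The minimum enclosing circle is determined by three boundary points: (5, -6), (-4, -5), (5, 0).
Their circumcentre is (7/9, -3) with r² = 2173/81.
The farthest remaining point (4, 0) is at distance² 1570/81 ≤ 2173/81.
The points at distance exactly r from the centre are (5, -6), (-4, -5), (5, 0) — 3 points.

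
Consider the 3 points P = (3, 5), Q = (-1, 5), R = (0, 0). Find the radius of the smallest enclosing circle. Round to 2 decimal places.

Side lengths²: PQ² = 16, PR² = 34, QR² = 26.
Since PR² = 34 < 26 + 16 = 42, the triangle is acute, so the smallest enclosing circle is the circumcircle.
Circumcentre = (1, 2.8), r² = 8.84.
r = √(8.84) ≈ 2.97.

2.97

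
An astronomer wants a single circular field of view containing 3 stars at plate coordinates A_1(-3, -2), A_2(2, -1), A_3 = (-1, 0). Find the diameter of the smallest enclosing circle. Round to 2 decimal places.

5.10

Side lengths²: A_1A_2² = 26, A_1A_3² = 8, A_2A_3² = 10.
Since A_1A_2² = 26 ≥ 10 + 8 = 18, the angle opposite A_1A_2 is not acute, so the smallest enclosing circle has A_1A_2 as diameter.
Centre = midpoint of A_1A_2 = (-0.5, -1.5), r² = 26/4 = 6.5.
Diameter = 2r = 2√(6.5) ≈ 5.10.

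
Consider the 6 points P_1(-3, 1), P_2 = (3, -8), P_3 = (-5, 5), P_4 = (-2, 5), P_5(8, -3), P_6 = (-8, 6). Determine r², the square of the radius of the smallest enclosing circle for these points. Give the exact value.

85.4632

A smallest enclosing disk is always determined by at most three of the input points on its boundary.
The minimum enclosing circle is determined by three boundary points: P_2, P_5, P_6.
Their circumcentre is (-0.54, 0.54) with r² = 85.4632.
The farthest remaining point P_3 is at distance² 39.7832 ≤ 85.4632.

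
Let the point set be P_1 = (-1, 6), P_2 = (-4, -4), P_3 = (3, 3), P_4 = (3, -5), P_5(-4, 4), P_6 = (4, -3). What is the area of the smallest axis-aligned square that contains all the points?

The bounding box has width 8 and height 11.
An axis-aligned square enclosing the set must have side ≥ max(width, height).
So the minimum side is max(8, 11) = 11.
Area = 11² = 121.

121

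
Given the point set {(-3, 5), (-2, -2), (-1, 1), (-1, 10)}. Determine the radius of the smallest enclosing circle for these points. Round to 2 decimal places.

A smallest enclosing disk is always determined by at most three of the input points on its boundary.
The farthest pair is (-2, -2)–(-1, 10) with squared distance 145. The circle on this segment as diameter has centre (-1.5, 4) and r² = 145/4 = 36.25.
Check (-3, 5): distance² to centre = 3.25 ≤ 36.25, so it lies inside.
All remaining points lie in this disk, and no smaller disk contains both endpoints, so this is the minimum enclosing circle.
r = √(36.25) ≈ 6.02.

6.02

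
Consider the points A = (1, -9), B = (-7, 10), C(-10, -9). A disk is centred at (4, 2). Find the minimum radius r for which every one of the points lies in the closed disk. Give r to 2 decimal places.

17.80

The required radius is the distance from (4, 2) to the farthest point.
Squared distances: 130, 185, 317.
Maximum is 317, attained at C.
r = √317 ≈ 17.80.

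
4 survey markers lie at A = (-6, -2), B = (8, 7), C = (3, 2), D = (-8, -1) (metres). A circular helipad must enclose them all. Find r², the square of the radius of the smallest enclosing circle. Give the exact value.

80

The farthest pair is B–D with squared distance 320. The circle on this segment as diameter has centre (0, 3) and r² = 320/4 = 80.
Check A: distance² to centre = 61 ≤ 80, so it lies inside.
All remaining points lie in this disk, and no smaller disk contains both endpoints, so this is the minimum enclosing circle.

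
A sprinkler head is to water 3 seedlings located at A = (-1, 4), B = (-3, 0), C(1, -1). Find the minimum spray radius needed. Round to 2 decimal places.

Side lengths²: AB² = 20, AC² = 29, BC² = 17.
Since AC² = 29 < 20 + 17 = 37, the triangle is acute, so the smallest enclosing circle is the circumcircle.
Circumcentre = (-5/9, 23/18), r² = 2465/324.
r = √(2465/324) ≈ 2.76.

2.76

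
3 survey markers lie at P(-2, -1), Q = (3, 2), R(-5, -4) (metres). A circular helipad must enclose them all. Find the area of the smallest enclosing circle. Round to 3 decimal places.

78.540

Side lengths²: PQ² = 34, PR² = 18, QR² = 100.
Since QR² = 100 ≥ 34 + 18 = 52, the angle opposite QR is not acute, so the smallest enclosing circle has QR as diameter.
Centre = midpoint of QR = (-1, -1), r² = 100/4 = 25.
Area = π·r² = π·25 ≈ 78.540.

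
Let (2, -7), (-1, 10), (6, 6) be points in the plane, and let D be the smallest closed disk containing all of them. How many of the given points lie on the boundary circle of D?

2

Call the three points A, B, C in the order given.
Side lengths²: AB² = 298, AC² = 185, BC² = 65.
Since AB² = 298 ≥ 185 + 65 = 250, the angle opposite AB is not acute, so the smallest enclosing circle has AB as diameter.
Centre = midpoint of AB = (0.5, 1.5), r² = 298/4 = 74.5.
The points at distance exactly r from the centre are (2, -7), (-1, 10) — 2 points.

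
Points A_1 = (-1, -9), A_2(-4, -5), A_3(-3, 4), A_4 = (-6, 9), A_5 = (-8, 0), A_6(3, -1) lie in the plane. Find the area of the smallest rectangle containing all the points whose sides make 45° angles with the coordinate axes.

In coordinates u = x + y, v = x − y the rectangle is axis-aligned; the map (x,y)→(u,v) scales areas by 2.
u-values: -10, -9, 1, 3, -8, 2; range = 3 − (-10) = 13.
v-values: 8, 1, -7, -15, -8, 4; range = 8 − (-15) = 23.
Area = (13 × 23) / 2 = 149.5.

149.5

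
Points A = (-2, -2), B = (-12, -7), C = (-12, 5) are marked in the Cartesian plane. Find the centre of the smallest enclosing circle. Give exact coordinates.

Side lengths²: AB² = 125, AC² = 149, BC² = 144.
Since AC² = 149 < 144 + 125 = 269, the triangle is acute, so the smallest enclosing circle is the circumcircle.
Circumcentre = (-8.75, -1), r² = 46.5625.
Centre = (-8.75, -1).

(-8.75, -1)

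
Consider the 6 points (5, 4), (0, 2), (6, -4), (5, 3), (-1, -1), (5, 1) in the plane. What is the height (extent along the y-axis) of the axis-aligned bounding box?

max y = 4, min y = -4, so height = 8.

8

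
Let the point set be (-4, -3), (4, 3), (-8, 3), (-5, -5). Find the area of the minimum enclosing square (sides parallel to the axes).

The bounding box has width 12 and height 8.
An axis-aligned square enclosing the set must have side ≥ max(width, height).
So the minimum side is max(12, 8) = 12.
Area = 12² = 144.

144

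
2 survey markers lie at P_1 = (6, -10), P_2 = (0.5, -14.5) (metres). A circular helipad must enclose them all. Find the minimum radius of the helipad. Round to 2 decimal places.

The smallest circle enclosing two points has them as diameter endpoints.
Centre = midpoint = (3.25, -12.25); r² = |P_1P_2|²/4 = 50.5/4 = 12.625.
r = √(12.625) ≈ 3.55.

3.55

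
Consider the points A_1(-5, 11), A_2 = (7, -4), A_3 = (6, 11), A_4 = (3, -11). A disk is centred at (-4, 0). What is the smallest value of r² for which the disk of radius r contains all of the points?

221

The required radius is the distance from (-4, 0) to the farthest point.
Squared distances: 122, 137, 221, 170.
Maximum is 221, attained at A_3.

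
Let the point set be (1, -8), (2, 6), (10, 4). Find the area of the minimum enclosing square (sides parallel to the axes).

The bounding box has width 9 and height 14.
An axis-aligned square enclosing the set must have side ≥ max(width, height).
So the minimum side is max(9, 14) = 14.
Area = 14² = 196.

196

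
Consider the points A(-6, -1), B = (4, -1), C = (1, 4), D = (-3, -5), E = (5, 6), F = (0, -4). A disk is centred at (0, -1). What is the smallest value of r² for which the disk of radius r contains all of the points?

The required radius is the distance from (0, -1) to the farthest point.
Squared distances: 36, 16, 26, 25, 74, 9.
Maximum is 74, attained at E.

74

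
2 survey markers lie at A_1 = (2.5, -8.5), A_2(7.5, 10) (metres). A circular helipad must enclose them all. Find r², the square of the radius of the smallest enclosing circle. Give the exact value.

The smallest circle enclosing two points has them as diameter endpoints.
Centre = midpoint = (5, 0.75); r² = |A_1A_2|²/4 = 367.25/4 = 91.8125.

91.8125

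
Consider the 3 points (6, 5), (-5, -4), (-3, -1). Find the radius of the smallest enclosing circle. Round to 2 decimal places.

7.11

Call the three points A, B, C in the order given.
Side lengths²: AB² = 202, AC² = 117, BC² = 13.
Since AB² = 202 ≥ 117 + 13 = 130, the angle opposite AB is not acute, so the smallest enclosing circle has AB as diameter.
Centre = midpoint of AB = (0.5, 0.5), r² = 202/4 = 50.5.
r = √(50.5) ≈ 7.11.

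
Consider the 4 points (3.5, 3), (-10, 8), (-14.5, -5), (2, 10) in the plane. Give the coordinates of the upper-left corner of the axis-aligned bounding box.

x-range [-14.5, 3.5], y-range [-5, 10].
The upper-left corner is (-14.5, 10).

(-14.5, 10)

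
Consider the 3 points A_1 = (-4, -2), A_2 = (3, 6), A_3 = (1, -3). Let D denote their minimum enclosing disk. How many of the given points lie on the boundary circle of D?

Side lengths²: A_1A_2² = 113, A_1A_3² = 26, A_2A_3² = 85.
Since A_1A_2² = 113 ≥ 85 + 26 = 111, the angle opposite A_1A_2 is not acute, so the smallest enclosing circle has A_1A_2 as diameter.
Centre = midpoint of A_1A_2 = (-0.5, 2), r² = 113/4 = 28.25.
The points at distance exactly r from the centre are A_1, A_2 — 2 points.

2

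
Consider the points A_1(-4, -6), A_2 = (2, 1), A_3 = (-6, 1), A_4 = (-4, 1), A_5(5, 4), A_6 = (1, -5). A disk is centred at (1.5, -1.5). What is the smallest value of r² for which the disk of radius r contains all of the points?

The required radius is the distance from (1.5, -1.5) to the farthest point.
Squared distances: 50.5, 6.5, 62.5, 36.5, 42.5, 12.5.
Maximum is 62.5, attained at A_3.

62.5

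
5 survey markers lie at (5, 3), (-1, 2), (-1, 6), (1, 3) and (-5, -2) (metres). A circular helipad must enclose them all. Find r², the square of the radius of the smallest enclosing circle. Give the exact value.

A smallest enclosing disk is always determined by at most three of the input points on its boundary.
The farthest pair is (5, 3)–(-5, -2) with squared distance 125. The circle on this segment as diameter has centre (0, 0.5) and r² = 125/4 = 31.25.
Check (-1, 2): distance² to centre = 3.25 ≤ 31.25, so it lies inside.
All remaining points lie in this disk, and no smaller disk contains both endpoints, so this is the minimum enclosing circle.

31.25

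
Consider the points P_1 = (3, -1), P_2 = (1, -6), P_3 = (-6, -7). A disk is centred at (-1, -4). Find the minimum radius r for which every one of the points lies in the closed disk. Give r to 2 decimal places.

5.83

The required radius is the distance from (-1, -4) to the farthest point.
Squared distances: 25, 8, 34.
Maximum is 34, attained at P_3.
r = √34 ≈ 5.83.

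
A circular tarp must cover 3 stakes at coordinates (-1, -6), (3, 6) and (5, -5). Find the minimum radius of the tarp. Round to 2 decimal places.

Call the three points A, B, C in the order given.
Side lengths²: AB² = 160, AC² = 37, BC² = 125.
Since AB² = 160 < 125 + 37 = 162, the triangle is acute, so the smallest enclosing circle is the circumcircle.
Circumcentre = (37/34, -1/34), r² = 23125/578.
r = √(23125/578) ≈ 6.33.

6.33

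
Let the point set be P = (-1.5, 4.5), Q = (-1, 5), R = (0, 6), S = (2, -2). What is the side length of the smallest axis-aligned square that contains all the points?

The bounding box has width 3.5 and height 8.
An axis-aligned square enclosing the set must have side ≥ max(width, height).
So the minimum side is max(3.5, 8) = 8.

8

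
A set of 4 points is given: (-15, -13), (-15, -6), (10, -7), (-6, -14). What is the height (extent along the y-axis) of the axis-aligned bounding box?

8

max y = -6, min y = -14, so height = 8.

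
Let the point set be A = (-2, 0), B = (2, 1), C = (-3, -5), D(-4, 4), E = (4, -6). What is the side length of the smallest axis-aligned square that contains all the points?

The bounding box has width 8 and height 10.
An axis-aligned square enclosing the set must have side ≥ max(width, height).
So the minimum side is max(8, 10) = 10.

10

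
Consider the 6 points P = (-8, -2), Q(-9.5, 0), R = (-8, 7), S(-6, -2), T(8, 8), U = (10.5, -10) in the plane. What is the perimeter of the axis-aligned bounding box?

Width = max x − min x = 10.5 − (-9.5) = 20.
Height = max y − min y = 8 − (-10) = 18.
Perimeter = 2(20 + 18) = 76.

76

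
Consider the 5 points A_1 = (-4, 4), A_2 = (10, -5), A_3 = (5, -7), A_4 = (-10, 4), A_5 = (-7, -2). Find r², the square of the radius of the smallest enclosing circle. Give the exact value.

The minimum enclosing circle of a finite set is fixed by two of the points (as a diameter) or three (as a circumcircle).
The farthest pair is A_2–A_4 with squared distance 481. The circle on this segment as diameter has centre (0, -0.5) and r² = 481/4 = 120.25.
Check A_1: distance² to centre = 36.25 ≤ 120.25, so it lies inside.
All remaining points lie in this disk, and no smaller disk contains both endpoints, so this is the minimum enclosing circle.

120.25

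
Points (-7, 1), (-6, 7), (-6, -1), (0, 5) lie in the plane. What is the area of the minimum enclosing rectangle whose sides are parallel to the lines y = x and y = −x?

In coordinates u = x + y, v = x − y the rectangle is axis-aligned; the map (x,y)→(u,v) scales areas by 2.
u-values: -6, 1, -7, 5; range = 5 − (-7) = 12.
v-values: -8, -13, -5, -5; range = -5 − (-13) = 8.
Area = (12 × 8) / 2 = 48.

48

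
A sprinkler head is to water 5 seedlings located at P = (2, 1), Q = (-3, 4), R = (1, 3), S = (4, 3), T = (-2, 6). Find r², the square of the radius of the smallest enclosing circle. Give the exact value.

12.5

A smallest enclosing disk is always determined by at most three of the input points on its boundary.
The farthest pair is Q–S with squared distance 50. The circle on this segment as diameter has centre (0.5, 3.5) and r² = 50/4 = 12.5.
Check P: distance² to centre = 8.5 ≤ 12.5, so it lies inside.
All remaining points lie in this disk, and no smaller disk contains both endpoints, so this is the minimum enclosing circle.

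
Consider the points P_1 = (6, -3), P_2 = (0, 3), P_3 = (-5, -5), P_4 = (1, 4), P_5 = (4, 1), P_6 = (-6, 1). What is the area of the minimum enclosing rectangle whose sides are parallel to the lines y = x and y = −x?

120

In coordinates u = x + y, v = x − y the rectangle is axis-aligned; the map (x,y)→(u,v) scales areas by 2.
u-values: 3, 3, -10, 5, 5, -5; range = 5 − (-10) = 15.
v-values: 9, -3, 0, -3, 3, -7; range = 9 − (-7) = 16.
Area = (15 × 16) / 2 = 120.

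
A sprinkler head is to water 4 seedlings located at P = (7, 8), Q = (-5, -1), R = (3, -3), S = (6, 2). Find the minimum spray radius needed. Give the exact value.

The minimum enclosing circle of a finite set is fixed by two of the points (as a diameter) or three (as a circumcircle).
The farthest pair is P–Q with squared distance 225. The circle on this segment as diameter has centre (1, 3.5) and r² = 225/4 = 56.25.
Check R: distance² to centre = 46.25 ≤ 56.25, so it lies inside.
All remaining points lie in this disk, and no smaller disk contains both endpoints, so this is the minimum enclosing circle.
r = √(56.25) = 7.5.

7.5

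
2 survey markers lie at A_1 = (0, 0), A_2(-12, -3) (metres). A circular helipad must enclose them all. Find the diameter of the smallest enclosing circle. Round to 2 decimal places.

12.37

The smallest circle enclosing two points has them as diameter endpoints.
Centre = midpoint = (-6, -1.5); r² = |A_1A_2|²/4 = 153/4 = 38.25.
Diameter = 2r = 2√(38.25) ≈ 12.37.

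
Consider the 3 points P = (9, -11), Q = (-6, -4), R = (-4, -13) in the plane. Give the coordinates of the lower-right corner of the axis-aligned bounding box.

(9, -13)

x-range [-6, 9], y-range [-13, -4].
The lower-right corner is (9, -13).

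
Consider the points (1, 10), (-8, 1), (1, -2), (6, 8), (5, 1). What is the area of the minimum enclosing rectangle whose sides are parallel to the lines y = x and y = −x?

In coordinates u = x + y, v = x − y the rectangle is axis-aligned; the map (x,y)→(u,v) scales areas by 2.
u-values: 11, -7, -1, 14, 6; range = 14 − (-7) = 21.
v-values: -9, -9, 3, -2, 4; range = 4 − (-9) = 13.
Area = (21 × 13) / 2 = 136.5.

136.5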